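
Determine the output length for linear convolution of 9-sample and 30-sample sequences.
Linear/full convolution length: m + n - 1 = 9 + 30 - 1 = 38

38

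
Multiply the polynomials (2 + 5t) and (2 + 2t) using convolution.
Ascending coefficients: a = [2, 5], b = [2, 2]. c[0] = 2×2 = 4; c[1] = 2×2 + 5×2 = 14; c[2] = 5×2 = 10. Result coefficients: [4, 14, 10] → 4 + 14t + 10t^2

4 + 14t + 10t^2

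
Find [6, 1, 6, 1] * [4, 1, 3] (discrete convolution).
y[0] = 6×4 = 24; y[1] = 6×1 + 1×4 = 10; y[2] = 6×3 + 1×1 + 6×4 = 43; y[3] = 1×3 + 6×1 + 1×4 = 13; y[4] = 6×3 + 1×1 = 19; y[5] = 1×3 = 3

[24, 10, 43, 13, 19, 3]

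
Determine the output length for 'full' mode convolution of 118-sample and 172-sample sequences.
Linear/full convolution length: m + n - 1 = 118 + 172 - 1 = 289

289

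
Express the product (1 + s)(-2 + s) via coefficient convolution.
Ascending coefficients: a = [1, 1], b = [-2, 1]. c[0] = 1×-2 = -2; c[1] = 1×1 + 1×-2 = -1; c[2] = 1×1 = 1. Result coefficients: [-2, -1, 1] → -2 - s + s^2

-2 - s + s^2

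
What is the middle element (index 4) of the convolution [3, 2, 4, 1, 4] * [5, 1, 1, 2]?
Use y[k] = Σ_i a[i]·b[k-i] at k=4. y[4] = 2×2 + 4×1 + 1×1 + 4×5 = 29

29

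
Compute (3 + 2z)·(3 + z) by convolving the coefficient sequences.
Ascending coefficients: a = [3, 2], b = [3, 1]. c[0] = 3×3 = 9; c[1] = 3×1 + 2×3 = 9; c[2] = 2×1 = 2. Result coefficients: [9, 9, 2] → 9 + 9z + 2z^2

9 + 9z + 2z^2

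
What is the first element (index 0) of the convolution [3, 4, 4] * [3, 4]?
Use y[k] = Σ_i a[i]·b[k-i] at k=0. y[0] = 3×3 = 9

9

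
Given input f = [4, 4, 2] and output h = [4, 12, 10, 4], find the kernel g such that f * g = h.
Output length 4 = len(f) + len(g) - 1 ⇒ len(g) = 2. Solve g forward using g[k] = (h[k] - Σ_{i≥1} f[i]·g[k-i]) / f[0]: g[0] = h[0] / f[0] = 4 / 4 = 1; g[1] = (h[1] - 4×1) / f[0] = (12 - 4×1) / 4 = 2. So g = [1, 2]. Forward-check [4, 4, 2] * [1, 2]: h[0] = 4×1 = 4; h[1] = 4×2 + 4×1 = 12; h[2] = 4×2 + 2×1 = 10; h[3] = 2×2 = 4 → [4, 12, 10, 4] ✓

[1, 2]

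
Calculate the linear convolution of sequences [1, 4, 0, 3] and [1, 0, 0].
y[0] = 1×1 = 1; y[1] = 1×0 + 4×1 = 4; y[2] = 1×0 + 4×0 + 0×1 = 0; y[3] = 4×0 + 0×0 + 3×1 = 3; y[4] = 0×0 + 3×0 = 0; y[5] = 3×0 = 0

[1, 4, 0, 3, 0, 0]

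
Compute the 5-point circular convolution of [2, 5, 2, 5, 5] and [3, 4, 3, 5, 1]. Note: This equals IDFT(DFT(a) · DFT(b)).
Either evaluate y[k] = Σ_j a[j]·b[(k-j) mod 5] directly, or use IDFT(DFT(a) · DFT(b)). y[0] = 2×3 + 5×1 + 2×5 + 5×3 + 5×4 = 56; y[1] = 2×4 + 5×3 + 2×1 + 5×5 + 5×3 = 65; y[2] = 2×3 + 5×4 + 2×3 + 5×1 + 5×5 = 62; y[3] = 2×5 + 5×3 + 2×4 + 5×3 + 5×1 = 53; y[4] = 2×1 + 5×5 + 2×3 + 5×4 + 5×3 = 68. Result: [56, 65, 62, 53, 68]

[56, 65, 62, 53, 68]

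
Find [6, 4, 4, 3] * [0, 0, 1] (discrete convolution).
y[0] = 6×0 = 0; y[1] = 6×0 + 4×0 = 0; y[2] = 6×1 + 4×0 + 4×0 = 6; y[3] = 4×1 + 4×0 + 3×0 = 4; y[4] = 4×1 + 3×0 = 4; y[5] = 3×1 = 3

[0, 0, 6, 4, 4, 3]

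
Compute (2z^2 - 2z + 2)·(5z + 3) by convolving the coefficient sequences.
Ascending coefficients: a = [2, -2, 2], b = [3, 5]. c[0] = 2×3 = 6; c[1] = 2×5 + -2×3 = 4; c[2] = -2×5 + 2×3 = -4; c[3] = 2×5 = 10. Result coefficients: [6, 4, -4, 10] → 10z^3 - 4z^2 + 4z + 6

10z^3 - 4z^2 + 4z + 6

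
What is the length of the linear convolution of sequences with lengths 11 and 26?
Linear/full convolution length: m + n - 1 = 11 + 26 - 1 = 36

36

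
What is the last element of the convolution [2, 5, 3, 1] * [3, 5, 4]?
Use y[k] = Σ_i a[i]·b[k-i] at k=5. y[5] = 1×4 = 4

4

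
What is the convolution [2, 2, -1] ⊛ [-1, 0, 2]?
y[0] = 2×-1 = -2; y[1] = 2×0 + 2×-1 = -2; y[2] = 2×2 + 2×0 + -1×-1 = 5; y[3] = 2×2 + -1×0 = 4; y[4] = -1×2 = -2

[-2, -2, 5, 4, -2]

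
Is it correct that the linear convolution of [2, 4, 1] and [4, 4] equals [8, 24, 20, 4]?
Recompute linear convolution of [2, 4, 1] and [4, 4]: y[0] = 2×4 = 8; y[1] = 2×4 + 4×4 = 24; y[2] = 4×4 + 1×4 = 20; y[3] = 1×4 = 4 → [8, 24, 20, 4]. Given [8, 24, 20, 4] matches, so answer: Yes

Yes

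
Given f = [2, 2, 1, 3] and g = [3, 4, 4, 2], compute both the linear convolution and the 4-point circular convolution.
Linear: y_lin[0] = 2×3 = 6; y_lin[1] = 2×4 + 2×3 = 14; y_lin[2] = 2×4 + 2×4 + 1×3 = 19; y_lin[3] = 2×2 + 2×4 + 1×4 + 3×3 = 25; y_lin[4] = 2×2 + 1×4 + 3×4 = 20; y_lin[5] = 1×2 + 3×4 = 14; y_lin[6] = 3×2 = 6 → [6, 14, 19, 25, 20, 14, 6]. Circular (length 4): y[0] = 2×3 + 2×2 + 1×4 + 3×4 = 26; y[1] = 2×4 + 2×3 + 1×2 + 3×4 = 28; y[2] = 2×4 + 2×4 + 1×3 + 3×2 = 25; y[3] = 2×2 + 2×4 + 1×4 + 3×3 = 25 → [26, 28, 25, 25]

Linear: [6, 14, 19, 25, 20, 14, 6], Circular: [26, 28, 25, 25]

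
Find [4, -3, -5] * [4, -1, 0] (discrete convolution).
y[0] = 4×4 = 16; y[1] = 4×-1 + -3×4 = -16; y[2] = 4×0 + -3×-1 + -5×4 = -17; y[3] = -3×0 + -5×-1 = 5; y[4] = -5×0 = 0

[16, -16, -17, 5, 0]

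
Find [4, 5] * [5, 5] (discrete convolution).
y[0] = 4×5 = 20; y[1] = 4×5 + 5×5 = 45; y[2] = 5×5 = 25

[20, 45, 25]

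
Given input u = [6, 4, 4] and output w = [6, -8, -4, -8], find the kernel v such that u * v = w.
Output length 4 = len(u) + len(v) - 1 ⇒ len(v) = 2. Solve v forward using v[k] = (w[k] - Σ_{i≥1} u[i]·v[k-i]) / u[0]: v[0] = w[0] / u[0] = 6 / 6 = 1; v[1] = (w[1] - 4×1) / u[0] = (-8 - 4×1) / 6 = -2. So v = [1, -2]. Forward-check [6, 4, 4] * [1, -2]: w[0] = 6×1 = 6; w[1] = 6×-2 + 4×1 = -8; w[2] = 4×-2 + 4×1 = -4; w[3] = 4×-2 = -8 → [6, -8, -4, -8] ✓

[1, -2]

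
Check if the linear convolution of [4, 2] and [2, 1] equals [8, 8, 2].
Recompute linear convolution of [4, 2] and [2, 1]: y[0] = 4×2 = 8; y[1] = 4×1 + 2×2 = 8; y[2] = 2×1 = 2 → [8, 8, 2]. Given [8, 8, 2] matches, so answer: Yes

Yes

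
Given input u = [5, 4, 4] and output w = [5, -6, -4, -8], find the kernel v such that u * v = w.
Output length 4 = len(u) + len(v) - 1 ⇒ len(v) = 2. Solve v forward using v[k] = (w[k] - Σ_{i≥1} u[i]·v[k-i]) / u[0]: v[0] = w[0] / u[0] = 5 / 5 = 1; v[1] = (w[1] - 4×1) / u[0] = (-6 - 4×1) / 5 = -2. So v = [1, -2]. Forward-check [5, 4, 4] * [1, -2]: w[0] = 5×1 = 5; w[1] = 5×-2 + 4×1 = -6; w[2] = 4×-2 + 4×1 = -4; w[3] = 4×-2 = -8 → [5, -6, -4, -8] ✓

[1, -2]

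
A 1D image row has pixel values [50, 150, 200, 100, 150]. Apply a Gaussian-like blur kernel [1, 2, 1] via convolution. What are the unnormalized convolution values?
Convolve image row [50, 150, 200, 100, 150] with kernel [1, 2, 1]: y[0] = 50×1 = 50; y[1] = 50×2 + 150×1 = 250; y[2] = 50×1 + 150×2 + 200×1 = 550; y[3] = 150×1 + 200×2 + 100×1 = 650; y[4] = 200×1 + 100×2 + 150×1 = 550; y[5] = 100×1 + 150×2 = 400; y[6] = 150×1 = 150 → [50, 250, 550, 650, 550, 400, 150]. Normalization factor = sum(kernel) = 4.

[50, 250, 550, 650, 550, 400, 150]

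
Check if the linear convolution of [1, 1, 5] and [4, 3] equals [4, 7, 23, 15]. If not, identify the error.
Recompute linear convolution of [1, 1, 5] and [4, 3]: y[0] = 1×4 = 4; y[1] = 1×3 + 1×4 = 7; y[2] = 1×3 + 5×4 = 23; y[3] = 5×3 = 15 → [4, 7, 23, 15]. Given [4, 7, 23, 15] matches, so answer: Yes

Yes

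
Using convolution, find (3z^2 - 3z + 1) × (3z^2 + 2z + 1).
Ascending coefficients: a = [1, -3, 3], b = [1, 2, 3]. c[0] = 1×1 = 1; c[1] = 1×2 + -3×1 = -1; c[2] = 1×3 + -3×2 + 3×1 = 0; c[3] = -3×3 + 3×2 = -3; c[4] = 3×3 = 9. Result coefficients: [1, -1, 0, -3, 9] → 9z^4 - 3z^3 - z + 1

9z^4 - 3z^3 - z + 1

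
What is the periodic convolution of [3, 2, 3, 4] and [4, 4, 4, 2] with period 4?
Use y[k] = Σ_j f[j]·g[(k-j) mod 4]. y[0] = 3×4 + 2×2 + 3×4 + 4×4 = 44; y[1] = 3×4 + 2×4 + 3×2 + 4×4 = 42; y[2] = 3×4 + 2×4 + 3×4 + 4×2 = 40; y[3] = 3×2 + 2×4 + 3×4 + 4×4 = 42. Result: [44, 42, 40, 42]

[44, 42, 40, 42]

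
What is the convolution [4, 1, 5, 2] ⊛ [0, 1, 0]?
y[0] = 4×0 = 0; y[1] = 4×1 + 1×0 = 4; y[2] = 4×0 + 1×1 + 5×0 = 1; y[3] = 1×0 + 5×1 + 2×0 = 5; y[4] = 5×0 + 2×1 = 2; y[5] = 2×0 = 0

[0, 4, 1, 5, 2, 0]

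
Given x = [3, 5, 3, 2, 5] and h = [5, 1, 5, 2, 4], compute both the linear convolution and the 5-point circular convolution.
Linear: y_lin[0] = 3×5 = 15; y_lin[1] = 3×1 + 5×5 = 28; y_lin[2] = 3×5 + 5×1 + 3×5 = 35; y_lin[3] = 3×2 + 5×5 + 3×1 + 2×5 = 44; y_lin[4] = 3×4 + 5×2 + 3×5 + 2×1 + 5×5 = 64; y_lin[5] = 5×4 + 3×2 + 2×5 + 5×1 = 41; y_lin[6] = 3×4 + 2×2 + 5×5 = 41; y_lin[7] = 2×4 + 5×2 = 18; y_lin[8] = 5×4 = 20 → [15, 28, 35, 44, 64, 41, 41, 18, 20]. Circular (length 5): y[0] = 3×5 + 5×4 + 3×2 + 2×5 + 5×1 = 56; y[1] = 3×1 + 5×5 + 3×4 + 2×2 + 5×5 = 69; y[2] = 3×5 + 5×1 + 3×5 + 2×4 + 5×2 = 53; y[3] = 3×2 + 5×5 + 3×1 + 2×5 + 5×4 = 64; y[4] = 3×4 + 5×2 + 3×5 + 2×1 + 5×5 = 64 → [56, 69, 53, 64, 64]

Linear: [15, 28, 35, 44, 64, 41, 41, 18, 20], Circular: [56, 69, 53, 64, 64]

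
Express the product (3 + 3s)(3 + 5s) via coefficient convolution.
Ascending coefficients: a = [3, 3], b = [3, 5]. c[0] = 3×3 = 9; c[1] = 3×5 + 3×3 = 24; c[2] = 3×5 = 15. Result coefficients: [9, 24, 15] → 9 + 24s + 15s^2

9 + 24s + 15s^2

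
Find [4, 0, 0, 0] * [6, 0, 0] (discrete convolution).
y[0] = 4×6 = 24; y[1] = 4×0 + 0×6 = 0; y[2] = 4×0 + 0×0 + 0×6 = 0; y[3] = 0×0 + 0×0 + 0×6 = 0; y[4] = 0×0 + 0×0 = 0; y[5] = 0×0 = 0

[24, 0, 0, 0, 0, 0]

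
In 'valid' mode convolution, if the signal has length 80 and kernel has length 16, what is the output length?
'Valid' mode counts only positions where the kernel fully overlaps the signal: m - n + 1 = 80 - 16 + 1 = 65

65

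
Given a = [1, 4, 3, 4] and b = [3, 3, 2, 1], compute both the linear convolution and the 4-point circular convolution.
Linear: y_lin[0] = 1×3 = 3; y_lin[1] = 1×3 + 4×3 = 15; y_lin[2] = 1×2 + 4×3 + 3×3 = 23; y_lin[3] = 1×1 + 4×2 + 3×3 + 4×3 = 30; y_lin[4] = 4×1 + 3×2 + 4×3 = 22; y_lin[5] = 3×1 + 4×2 = 11; y_lin[6] = 4×1 = 4 → [3, 15, 23, 30, 22, 11, 4]. Circular (length 4): y[0] = 1×3 + 4×1 + 3×2 + 4×3 = 25; y[1] = 1×3 + 4×3 + 3×1 + 4×2 = 26; y[2] = 1×2 + 4×3 + 3×3 + 4×1 = 27; y[3] = 1×1 + 4×2 + 3×3 + 4×3 = 30 → [25, 26, 27, 30]

Linear: [3, 15, 23, 30, 22, 11, 4], Circular: [25, 26, 27, 30]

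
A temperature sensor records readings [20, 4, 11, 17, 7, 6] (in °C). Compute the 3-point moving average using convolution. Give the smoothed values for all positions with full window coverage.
3-point moving average kernel = [1, 1, 1]. Apply in 'valid' mode (full window coverage): avg[0] = (20 + 4 + 11) / 3 = 11.67; avg[1] = (4 + 11 + 17) / 3 = 10.67; avg[2] = (11 + 17 + 7) / 3 = 11.67; avg[3] = (17 + 7 + 6) / 3 = 10.0. Smoothed values: [11.67, 10.67, 11.67, 10.0]

[11.67, 10.67, 11.67, 10.0]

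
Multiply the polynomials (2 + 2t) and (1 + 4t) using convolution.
Ascending coefficients: a = [2, 2], b = [1, 4]. c[0] = 2×1 = 2; c[1] = 2×4 + 2×1 = 10; c[2] = 2×4 = 8. Result coefficients: [2, 10, 8] → 2 + 10t + 8t^2

2 + 10t + 8t^2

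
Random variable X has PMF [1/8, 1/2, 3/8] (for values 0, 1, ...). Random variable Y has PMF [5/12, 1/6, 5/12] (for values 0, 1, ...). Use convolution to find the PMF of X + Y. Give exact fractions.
P(X+Y=k) = Σ_i P(X=i)·P(Y=k-i) — a convolution of [1/8, 1/2, 3/8] and [5/12, 1/6, 5/12]. P(X+Y=0) = (1/8)×(5/12) = 5/96; P(X+Y=1) = (1/8)×(1/6) + (1/2)×(5/12) = 1/48 + 5/24 = 11/48; P(X+Y=2) = (1/8)×(5/12) + (1/2)×(1/6) + (3/8)×(5/12) = 5/96 + 1/12 + 5/32 = 7/24; P(X+Y=3) = (1/2)×(5/12) + (3/8)×(1/6) = 5/24 + 1/16 = 13/48; P(X+Y=4) = (3/8)×(5/12) = 5/32. PMF: [5/96, 11/48, 7/24, 13/48, 5/32] (sums to 1 ✓)

[5/96, 11/48, 7/24, 13/48, 5/32]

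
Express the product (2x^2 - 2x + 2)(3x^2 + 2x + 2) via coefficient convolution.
Ascending coefficients: a = [2, -2, 2], b = [2, 2, 3]. c[0] = 2×2 = 4; c[1] = 2×2 + -2×2 = 0; c[2] = 2×3 + -2×2 + 2×2 = 6; c[3] = -2×3 + 2×2 = -2; c[4] = 2×3 = 6. Result coefficients: [4, 0, 6, -2, 6] → 6x^4 - 2x^3 + 6x^2 + 4

6x^4 - 2x^3 + 6x^2 + 4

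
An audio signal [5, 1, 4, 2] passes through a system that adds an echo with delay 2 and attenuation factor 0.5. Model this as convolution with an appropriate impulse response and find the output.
Direct-path + delayed-attenuated-path model → impulse response h = [1, 0, 0.5] (1 at lag 0, 0.5 at lag 2). Output y[n] = x[n] + 0.5·x[n - 2] (with x[n] = 0 outside 0..3): y[0] = 5 + 0.5×0 = 5; y[1] = 1 + 0.5×0 = 1; y[2] = 4 + 0.5×5 = 6.5; y[3] = 2 + 0.5×1 = 2.5; y[4] = 0 + 0.5×4 = 2.0; y[5] = 0 + 0.5×2 = 1.0. So y = [5, 1, 6.5, 2.5, 2.0, 1.0]

[5, 1, 6.5, 2.5, 2.0, 1.0]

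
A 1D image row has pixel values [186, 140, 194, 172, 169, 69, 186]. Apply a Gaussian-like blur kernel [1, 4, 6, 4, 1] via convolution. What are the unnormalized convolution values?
Convolve image row [186, 140, 194, 172, 169, 69, 186] with kernel [1, 4, 6, 4, 1]: y[0] = 186×1 = 186; y[1] = 186×4 + 140×1 = 884; y[2] = 186×6 + 140×4 + 194×1 = 1870; y[3] = 186×4 + 140×6 + 194×4 + 172×1 = 2532; y[4] = 186×1 + 140×4 + 194×6 + 172×4 + 169×1 = 2767; y[5] = 140×1 + 194×4 + 172×6 + 169×4 + 69×1 = 2693; y[6] = 194×1 + 172×4 + 169×6 + 69×4 + 186×1 = 2358; y[7] = 172×1 + 169×4 + 69×6 + 186×4 = 2006; y[8] = 169×1 + 69×4 + 186×6 = 1561; y[9] = 69×1 + 186×4 = 813; y[10] = 186×1 = 186 → [186, 884, 1870, 2532, 2767, 2693, 2358, 2006, 1561, 813, 186]. Normalization factor = sum(kernel) = 16.

[186, 884, 1870, 2532, 2767, 2693, 2358, 2006, 1561, 813, 186]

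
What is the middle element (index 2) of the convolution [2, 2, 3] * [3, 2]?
Use y[k] = Σ_i a[i]·b[k-i] at k=2. y[2] = 2×2 + 3×3 = 13

13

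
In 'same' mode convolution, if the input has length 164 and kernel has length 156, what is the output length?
'Same' mode returns an output with the same length as the input: 164

164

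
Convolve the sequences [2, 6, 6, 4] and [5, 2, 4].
y[0] = 2×5 = 10; y[1] = 2×2 + 6×5 = 34; y[2] = 2×4 + 6×2 + 6×5 = 50; y[3] = 6×4 + 6×2 + 4×5 = 56; y[4] = 6×4 + 4×2 = 32; y[5] = 4×4 = 16

[10, 34, 50, 56, 32, 16]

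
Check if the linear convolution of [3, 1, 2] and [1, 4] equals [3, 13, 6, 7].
Recompute linear convolution of [3, 1, 2] and [1, 4]: y[0] = 3×1 = 3; y[1] = 3×4 + 1×1 = 13; y[2] = 1×4 + 2×1 = 6; y[3] = 2×4 = 8 → [3, 13, 6, 8]. Compare to given [3, 13, 6, 7]: they differ at index 3: given 7, correct 8, so answer: No

No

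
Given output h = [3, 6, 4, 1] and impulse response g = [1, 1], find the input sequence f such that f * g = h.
Deconvolve h=[3, 6, 4, 1] by g=[1, 1]. Since g[0]=1, solve forward: f[0] = h[0] / 1 = 3; f[1] = (h[1] - 3×1) / 1 = 3; f[2] = (h[2] - 3×1) / 1 = 1. So f = [3, 3, 1]. Check by forward convolution: h[0] = 3×1 = 3; h[1] = 3×1 + 3×1 = 6; h[2] = 3×1 + 1×1 = 4; h[3] = 1×1 = 1

[3, 3, 1]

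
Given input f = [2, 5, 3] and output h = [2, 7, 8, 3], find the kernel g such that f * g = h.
Output length 4 = len(f) + len(g) - 1 ⇒ len(g) = 2. Solve g forward using g[k] = (h[k] - Σ_{i≥1} f[i]·g[k-i]) / f[0]: g[0] = h[0] / f[0] = 2 / 2 = 1; g[1] = (h[1] - 5×1) / f[0] = (7 - 5×1) / 2 = 1. So g = [1, 1]. Forward-check [2, 5, 3] * [1, 1]: h[0] = 2×1 = 2; h[1] = 2×1 + 5×1 = 7; h[2] = 5×1 + 3×1 = 8; h[3] = 3×1 = 3 → [2, 7, 8, 3] ✓

[1, 1]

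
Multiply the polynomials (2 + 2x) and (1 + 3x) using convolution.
Ascending coefficients: a = [2, 2], b = [1, 3]. c[0] = 2×1 = 2; c[1] = 2×3 + 2×1 = 8; c[2] = 2×3 = 6. Result coefficients: [2, 8, 6] → 2 + 8x + 6x^2

2 + 8x + 6x^2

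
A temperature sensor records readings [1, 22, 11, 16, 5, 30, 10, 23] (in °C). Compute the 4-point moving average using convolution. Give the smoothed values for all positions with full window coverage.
4-point moving average kernel = [1, 1, 1, 1]. Apply in 'valid' mode (full window coverage): avg[0] = (1 + 22 + 11 + 16) / 4 = 12.5; avg[1] = (22 + 11 + 16 + 5) / 4 = 13.5; avg[2] = (11 + 16 + 5 + 30) / 4 = 15.5; avg[3] = (16 + 5 + 30 + 10) / 4 = 15.25; avg[4] = (5 + 30 + 10 + 23) / 4 = 17.0. Smoothed values: [12.5, 13.5, 15.5, 15.25, 17.0]

[12.5, 13.5, 15.5, 15.25, 17.0]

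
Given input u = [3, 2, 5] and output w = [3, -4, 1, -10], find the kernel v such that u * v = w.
Output length 4 = len(u) + len(v) - 1 ⇒ len(v) = 2. Solve v forward using v[k] = (w[k] - Σ_{i≥1} u[i]·v[k-i]) / u[0]: v[0] = w[0] / u[0] = 3 / 3 = 1; v[1] = (w[1] - 2×1) / u[0] = (-4 - 2×1) / 3 = -2. So v = [1, -2]. Forward-check [3, 2, 5] * [1, -2]: w[0] = 3×1 = 3; w[1] = 3×-2 + 2×1 = -4; w[2] = 2×-2 + 5×1 = 1; w[3] = 5×-2 = -10 → [3, -4, 1, -10] ✓

[1, -2]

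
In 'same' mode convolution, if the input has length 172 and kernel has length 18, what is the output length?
'Same' mode returns an output with the same length as the input: 172

172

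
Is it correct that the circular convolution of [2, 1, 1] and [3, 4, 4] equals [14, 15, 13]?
Recompute circular convolution of [2, 1, 1] and [3, 4, 4]: y[0] = 2×3 + 1×4 + 1×4 = 14; y[1] = 2×4 + 1×3 + 1×4 = 15; y[2] = 2×4 + 1×4 + 1×3 = 15 → [14, 15, 15]. Compare to given [14, 15, 13]: they differ at index 2: given 13, correct 15, so answer: No

No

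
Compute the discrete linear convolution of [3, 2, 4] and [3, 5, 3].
y[0] = 3×3 = 9; y[1] = 3×5 + 2×3 = 21; y[2] = 3×3 + 2×5 + 4×3 = 31; y[3] = 2×3 + 4×5 = 26; y[4] = 4×3 = 12

[9, 21, 31, 26, 12]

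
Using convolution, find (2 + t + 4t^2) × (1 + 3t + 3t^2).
Ascending coefficients: a = [2, 1, 4], b = [1, 3, 3]. c[0] = 2×1 = 2; c[1] = 2×3 + 1×1 = 7; c[2] = 2×3 + 1×3 + 4×1 = 13; c[3] = 1×3 + 4×3 = 15; c[4] = 4×3 = 12. Result coefficients: [2, 7, 13, 15, 12] → 2 + 7t + 13t^2 + 15t^3 + 12t^4

2 + 7t + 13t^2 + 15t^3 + 12t^4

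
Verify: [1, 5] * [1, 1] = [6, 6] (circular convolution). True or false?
Recompute circular convolution of [1, 5] and [1, 1]: y[0] = 1×1 + 5×1 = 6; y[1] = 1×1 + 5×1 = 6 → [6, 6]. Given [6, 6] matches, so answer: Yes

Yes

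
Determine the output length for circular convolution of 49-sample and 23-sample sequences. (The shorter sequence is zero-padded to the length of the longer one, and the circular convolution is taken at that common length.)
Circular convolution (zero-padding the shorter input) has length max(m, n) = max(49, 23) = 49

49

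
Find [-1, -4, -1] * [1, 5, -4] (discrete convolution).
y[0] = -1×1 = -1; y[1] = -1×5 + -4×1 = -9; y[2] = -1×-4 + -4×5 + -1×1 = -17; y[3] = -4×-4 + -1×5 = 11; y[4] = -1×-4 = 4

[-1, -9, -17, 11, 4]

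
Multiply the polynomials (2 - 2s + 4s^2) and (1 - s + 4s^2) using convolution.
Ascending coefficients: a = [2, -2, 4], b = [1, -1, 4]. c[0] = 2×1 = 2; c[1] = 2×-1 + -2×1 = -4; c[2] = 2×4 + -2×-1 + 4×1 = 14; c[3] = -2×4 + 4×-1 = -12; c[4] = 4×4 = 16. Result coefficients: [2, -4, 14, -12, 16] → 2 - 4s + 14s^2 - 12s^3 + 16s^4

2 - 4s + 14s^2 - 12s^3 + 16s^4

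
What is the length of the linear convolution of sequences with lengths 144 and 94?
Linear/full convolution length: m + n - 1 = 144 + 94 - 1 = 237

237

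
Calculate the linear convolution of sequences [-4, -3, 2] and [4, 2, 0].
y[0] = -4×4 = -16; y[1] = -4×2 + -3×4 = -20; y[2] = -4×0 + -3×2 + 2×4 = 2; y[3] = -3×0 + 2×2 = 4; y[4] = 2×0 = 0

[-16, -20, 2, 4, 0]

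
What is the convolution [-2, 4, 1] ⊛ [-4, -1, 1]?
y[0] = -2×-4 = 8; y[1] = -2×-1 + 4×-4 = -14; y[2] = -2×1 + 4×-1 + 1×-4 = -10; y[3] = 4×1 + 1×-1 = 3; y[4] = 1×1 = 1

[8, -14, -10, 3, 1]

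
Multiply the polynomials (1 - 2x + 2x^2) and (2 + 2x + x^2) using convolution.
Ascending coefficients: a = [1, -2, 2], b = [2, 2, 1]. c[0] = 1×2 = 2; c[1] = 1×2 + -2×2 = -2; c[2] = 1×1 + -2×2 + 2×2 = 1; c[3] = -2×1 + 2×2 = 2; c[4] = 2×1 = 2. Result coefficients: [2, -2, 1, 2, 2] → 2 - 2x + x^2 + 2x^3 + 2x^4

2 - 2x + x^2 + 2x^3 + 2x^4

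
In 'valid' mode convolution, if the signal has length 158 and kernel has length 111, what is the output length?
'Valid' mode counts only positions where the kernel fully overlaps the signal: m - n + 1 = 158 - 111 + 1 = 48

48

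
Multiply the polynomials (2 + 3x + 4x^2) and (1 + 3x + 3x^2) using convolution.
Ascending coefficients: a = [2, 3, 4], b = [1, 3, 3]. c[0] = 2×1 = 2; c[1] = 2×3 + 3×1 = 9; c[2] = 2×3 + 3×3 + 4×1 = 19; c[3] = 3×3 + 4×3 = 21; c[4] = 4×3 = 12. Result coefficients: [2, 9, 19, 21, 12] → 2 + 9x + 19x^2 + 21x^3 + 12x^4

2 + 9x + 19x^2 + 21x^3 + 12x^4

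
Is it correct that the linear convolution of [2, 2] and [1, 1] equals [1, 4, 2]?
Recompute linear convolution of [2, 2] and [1, 1]: y[0] = 2×1 = 2; y[1] = 2×1 + 2×1 = 4; y[2] = 2×1 = 2 → [2, 4, 2]. Compare to given [1, 4, 2]: they differ at index 0: given 1, correct 2, so answer: No

No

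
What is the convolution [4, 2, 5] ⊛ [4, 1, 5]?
y[0] = 4×4 = 16; y[1] = 4×1 + 2×4 = 12; y[2] = 4×5 + 2×1 + 5×4 = 42; y[3] = 2×5 + 5×1 = 15; y[4] = 5×5 = 25

[16, 12, 42, 15, 25]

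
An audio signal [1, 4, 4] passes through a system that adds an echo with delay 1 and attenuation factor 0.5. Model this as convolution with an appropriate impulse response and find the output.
Direct-path + delayed-attenuated-path model → impulse response h = [1, 0.5] (1 at lag 0, 0.5 at lag 1). Output y[n] = x[n] + 0.5·x[n - 1] (with x[n] = 0 outside 0..2): y[0] = 1 + 0.5×0 = 1; y[1] = 4 + 0.5×1 = 4.5; y[2] = 4 + 0.5×4 = 6.0; y[3] = 0 + 0.5×4 = 2.0. So y = [1, 4.5, 6.0, 2.0]

[1, 4.5, 6.0, 2.0]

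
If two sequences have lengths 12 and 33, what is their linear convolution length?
Linear/full convolution length: m + n - 1 = 12 + 33 - 1 = 44

44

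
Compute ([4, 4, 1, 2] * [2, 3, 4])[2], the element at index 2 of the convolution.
Use y[k] = Σ_i a[i]·b[k-i] at k=2. y[2] = 4×4 + 4×3 + 1×2 = 30

30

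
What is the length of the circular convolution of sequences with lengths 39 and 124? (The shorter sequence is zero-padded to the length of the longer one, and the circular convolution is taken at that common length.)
Circular convolution (zero-padding the shorter input) has length max(m, n) = max(39, 124) = 124

124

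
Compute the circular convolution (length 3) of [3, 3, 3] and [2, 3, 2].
Use y[k] = Σ_j x[j]·h[(k-j) mod 3]. y[0] = 3×2 + 3×2 + 3×3 = 21; y[1] = 3×3 + 3×2 + 3×2 = 21; y[2] = 3×2 + 3×3 + 3×2 = 21. Result: [21, 21, 21]

[21, 21, 21]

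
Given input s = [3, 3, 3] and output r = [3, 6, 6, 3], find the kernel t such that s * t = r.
Output length 4 = len(s) + len(t) - 1 ⇒ len(t) = 2. Solve t forward using t[k] = (r[k] - Σ_{i≥1} s[i]·t[k-i]) / s[0]: t[0] = r[0] / s[0] = 3 / 3 = 1; t[1] = (r[1] - 3×1) / s[0] = (6 - 3×1) / 3 = 1. So t = [1, 1]. Forward-check [3, 3, 3] * [1, 1]: r[0] = 3×1 = 3; r[1] = 3×1 + 3×1 = 6; r[2] = 3×1 + 3×1 = 6; r[3] = 3×1 = 3 → [3, 6, 6, 3] ✓

[1, 1]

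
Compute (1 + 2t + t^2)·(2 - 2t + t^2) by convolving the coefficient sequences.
Ascending coefficients: a = [1, 2, 1], b = [2, -2, 1]. c[0] = 1×2 = 2; c[1] = 1×-2 + 2×2 = 2; c[2] = 1×1 + 2×-2 + 1×2 = -1; c[3] = 2×1 + 1×-2 = 0; c[4] = 1×1 = 1. Result coefficients: [2, 2, -1, 0, 1] → 2 + 2t - t^2 + t^4

2 + 2t - t^2 + t^4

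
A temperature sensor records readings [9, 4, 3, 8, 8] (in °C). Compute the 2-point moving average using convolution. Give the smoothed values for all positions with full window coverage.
2-point moving average kernel = [1, 1]. Apply in 'valid' mode (full window coverage): avg[0] = (9 + 4) / 2 = 6.5; avg[1] = (4 + 3) / 2 = 3.5; avg[2] = (3 + 8) / 2 = 5.5; avg[3] = (8 + 8) / 2 = 8.0. Smoothed values: [6.5, 3.5, 5.5, 8.0]

[6.5, 3.5, 5.5, 8.0]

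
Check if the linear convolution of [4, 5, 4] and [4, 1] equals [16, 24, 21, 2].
Recompute linear convolution of [4, 5, 4] and [4, 1]: y[0] = 4×4 = 16; y[1] = 4×1 + 5×4 = 24; y[2] = 5×1 + 4×4 = 21; y[3] = 4×1 = 4 → [16, 24, 21, 4]. Compare to given [16, 24, 21, 2]: they differ at index 3: given 2, correct 4, so answer: No

No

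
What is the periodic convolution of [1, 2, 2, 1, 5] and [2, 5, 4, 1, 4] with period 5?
Use y[k] = Σ_j u[j]·v[(k-j) mod 5]. y[0] = 1×2 + 2×4 + 2×1 + 1×4 + 5×5 = 41; y[1] = 1×5 + 2×2 + 2×4 + 1×1 + 5×4 = 38; y[2] = 1×4 + 2×5 + 2×2 + 1×4 + 5×1 = 27; y[3] = 1×1 + 2×4 + 2×5 + 1×2 + 5×4 = 41; y[4] = 1×4 + 2×1 + 2×4 + 1×5 + 5×2 = 29. Result: [41, 38, 27, 41, 29]

[41, 38, 27, 41, 29]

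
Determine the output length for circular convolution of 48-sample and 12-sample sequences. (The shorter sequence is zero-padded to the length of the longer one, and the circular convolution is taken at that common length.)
Circular convolution (zero-padding the shorter input) has length max(m, n) = max(48, 12) = 48

48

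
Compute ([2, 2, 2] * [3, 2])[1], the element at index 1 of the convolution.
Use y[k] = Σ_i a[i]·b[k-i] at k=1. y[1] = 2×2 + 2×3 = 10

10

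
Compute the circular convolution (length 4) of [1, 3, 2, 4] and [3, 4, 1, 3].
Use y[k] = Σ_j u[j]·v[(k-j) mod 4]. y[0] = 1×3 + 3×3 + 2×1 + 4×4 = 30; y[1] = 1×4 + 3×3 + 2×3 + 4×1 = 23; y[2] = 1×1 + 3×4 + 2×3 + 4×3 = 31; y[3] = 1×3 + 3×1 + 2×4 + 4×3 = 26. Result: [30, 23, 31, 26]

[30, 23, 31, 26]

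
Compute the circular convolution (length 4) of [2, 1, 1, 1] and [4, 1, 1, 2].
Use y[k] = Σ_j s[j]·t[(k-j) mod 4]. y[0] = 2×4 + 1×2 + 1×1 + 1×1 = 12; y[1] = 2×1 + 1×4 + 1×2 + 1×1 = 9; y[2] = 2×1 + 1×1 + 1×4 + 1×2 = 9; y[3] = 2×2 + 1×1 + 1×1 + 1×4 = 10. Result: [12, 9, 9, 10]

[12, 9, 9, 10]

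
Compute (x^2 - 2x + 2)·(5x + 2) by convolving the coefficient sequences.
Ascending coefficients: a = [2, -2, 1], b = [2, 5]. c[0] = 2×2 = 4; c[1] = 2×5 + -2×2 = 6; c[2] = -2×5 + 1×2 = -8; c[3] = 1×5 = 5. Result coefficients: [4, 6, -8, 5] → 5x^3 - 8x^2 + 6x + 4

5x^3 - 8x^2 + 6x + 4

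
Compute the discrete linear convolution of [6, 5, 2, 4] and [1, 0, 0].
y[0] = 6×1 = 6; y[1] = 6×0 + 5×1 = 5; y[2] = 6×0 + 5×0 + 2×1 = 2; y[3] = 5×0 + 2×0 + 4×1 = 4; y[4] = 2×0 + 4×0 = 0; y[5] = 4×0 = 0

[6, 5, 2, 4, 0, 0]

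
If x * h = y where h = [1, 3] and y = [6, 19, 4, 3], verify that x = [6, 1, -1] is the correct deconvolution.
Forward-compute [6, 1, -1] * [1, 3]: y[0] = 6×1 = 6; y[1] = 6×3 + 1×1 = 19; y[2] = 1×3 + -1×1 = 2; y[3] = -1×3 = -3 → [6, 19, 2, -3]. Does not match given y = [6, 19, 4, 3].

Not verified. [6, 1, -1] * [1, 3] = [6, 19, 2, -3], which differs from [6, 19, 4, 3] at index 2.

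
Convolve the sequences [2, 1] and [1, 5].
y[0] = 2×1 = 2; y[1] = 2×5 + 1×1 = 11; y[2] = 1×5 = 5

[2, 11, 5]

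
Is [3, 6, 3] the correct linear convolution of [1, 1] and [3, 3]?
Recompute linear convolution of [1, 1] and [3, 3]: y[0] = 1×3 = 3; y[1] = 1×3 + 1×3 = 6; y[2] = 1×3 = 3 → [3, 6, 3]. Given [3, 6, 3] matches, so answer: Yes

Yes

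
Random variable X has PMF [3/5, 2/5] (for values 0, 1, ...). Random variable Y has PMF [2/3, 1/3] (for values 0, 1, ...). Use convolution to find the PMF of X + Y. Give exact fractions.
P(X+Y=k) = Σ_i P(X=i)·P(Y=k-i) — a convolution of [3/5, 2/5] and [2/3, 1/3]. P(X+Y=0) = (3/5)×(2/3) = 2/5; P(X+Y=1) = (3/5)×(1/3) + (2/5)×(2/3) = 1/5 + 4/15 = 7/15; P(X+Y=2) = (2/5)×(1/3) = 2/15. PMF: [2/5, 7/15, 2/15] (sums to 1 ✓)

[2/5, 7/15, 2/15]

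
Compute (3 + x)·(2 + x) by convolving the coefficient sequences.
Ascending coefficients: a = [3, 1], b = [2, 1]. c[0] = 3×2 = 6; c[1] = 3×1 + 1×2 = 5; c[2] = 1×1 = 1. Result coefficients: [6, 5, 1] → 6 + 5x + x^2

6 + 5x + x^2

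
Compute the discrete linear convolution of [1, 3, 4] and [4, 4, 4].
y[0] = 1×4 = 4; y[1] = 1×4 + 3×4 = 16; y[2] = 1×4 + 3×4 + 4×4 = 32; y[3] = 3×4 + 4×4 = 28; y[4] = 4×4 = 16

[4, 16, 32, 28, 16]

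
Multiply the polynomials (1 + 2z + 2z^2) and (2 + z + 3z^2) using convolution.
Ascending coefficients: a = [1, 2, 2], b = [2, 1, 3]. c[0] = 1×2 = 2; c[1] = 1×1 + 2×2 = 5; c[2] = 1×3 + 2×1 + 2×2 = 9; c[3] = 2×3 + 2×1 = 8; c[4] = 2×3 = 6. Result coefficients: [2, 5, 9, 8, 6] → 2 + 5z + 9z^2 + 8z^3 + 6z^4

2 + 5z + 9z^2 + 8z^3 + 6z^4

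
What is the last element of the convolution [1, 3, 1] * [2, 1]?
Use y[k] = Σ_i a[i]·b[k-i] at k=3. y[3] = 1×1 = 1

1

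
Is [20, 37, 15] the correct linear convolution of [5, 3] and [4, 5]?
Recompute linear convolution of [5, 3] and [4, 5]: y[0] = 5×4 = 20; y[1] = 5×5 + 3×4 = 37; y[2] = 3×5 = 15 → [20, 37, 15]. Given [20, 37, 15] matches, so answer: Yes

Yes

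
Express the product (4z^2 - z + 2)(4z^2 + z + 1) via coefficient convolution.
Ascending coefficients: a = [2, -1, 4], b = [1, 1, 4]. c[0] = 2×1 = 2; c[1] = 2×1 + -1×1 = 1; c[2] = 2×4 + -1×1 + 4×1 = 11; c[3] = -1×4 + 4×1 = 0; c[4] = 4×4 = 16. Result coefficients: [2, 1, 11, 0, 16] → 16z^4 + 11z^2 + z + 2

16z^4 + 11z^2 + z + 2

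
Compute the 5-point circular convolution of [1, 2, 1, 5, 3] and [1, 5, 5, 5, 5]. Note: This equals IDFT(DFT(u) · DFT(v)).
Either evaluate y[k] = Σ_j u[j]·v[(k-j) mod 5] directly, or use IDFT(DFT(u) · DFT(v)). y[0] = 1×1 + 2×5 + 1×5 + 5×5 + 3×5 = 56; y[1] = 1×5 + 2×1 + 1×5 + 5×5 + 3×5 = 52; y[2] = 1×5 + 2×5 + 1×1 + 5×5 + 3×5 = 56; y[3] = 1×5 + 2×5 + 1×5 + 5×1 + 3×5 = 40; y[4] = 1×5 + 2×5 + 1×5 + 5×5 + 3×1 = 48. Result: [56, 52, 56, 40, 48]

[56, 52, 56, 40, 48]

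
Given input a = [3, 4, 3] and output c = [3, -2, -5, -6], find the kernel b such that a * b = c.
Output length 4 = len(a) + len(b) - 1 ⇒ len(b) = 2. Solve b forward using b[k] = (c[k] - Σ_{i≥1} a[i]·b[k-i]) / a[0]: b[0] = c[0] / a[0] = 3 / 3 = 1; b[1] = (c[1] - 4×1) / a[0] = (-2 - 4×1) / 3 = -2. So b = [1, -2]. Forward-check [3, 4, 3] * [1, -2]: c[0] = 3×1 = 3; c[1] = 3×-2 + 4×1 = -2; c[2] = 4×-2 + 3×1 = -5; c[3] = 3×-2 = -6 → [3, -2, -5, -6] ✓

[1, -2]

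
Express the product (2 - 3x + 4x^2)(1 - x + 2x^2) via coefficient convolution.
Ascending coefficients: a = [2, -3, 4], b = [1, -1, 2]. c[0] = 2×1 = 2; c[1] = 2×-1 + -3×1 = -5; c[2] = 2×2 + -3×-1 + 4×1 = 11; c[3] = -3×2 + 4×-1 = -10; c[4] = 4×2 = 8. Result coefficients: [2, -5, 11, -10, 8] → 2 - 5x + 11x^2 - 10x^3 + 8x^4

2 - 5x + 11x^2 - 10x^3 + 8x^4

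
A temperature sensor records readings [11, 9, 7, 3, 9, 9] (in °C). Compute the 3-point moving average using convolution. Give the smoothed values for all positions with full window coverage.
3-point moving average kernel = [1, 1, 1]. Apply in 'valid' mode (full window coverage): avg[0] = (11 + 9 + 7) / 3 = 9.0; avg[1] = (9 + 7 + 3) / 3 = 6.33; avg[2] = (7 + 3 + 9) / 3 = 6.33; avg[3] = (3 + 9 + 9) / 3 = 7.0. Smoothed values: [9.0, 6.33, 6.33, 7.0]

[9.0, 6.33, 6.33, 7.0]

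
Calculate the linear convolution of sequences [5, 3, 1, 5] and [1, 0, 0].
y[0] = 5×1 = 5; y[1] = 5×0 + 3×1 = 3; y[2] = 5×0 + 3×0 + 1×1 = 1; y[3] = 3×0 + 1×0 + 5×1 = 5; y[4] = 1×0 + 5×0 = 0; y[5] = 5×0 = 0

[5, 3, 1, 5, 0, 0]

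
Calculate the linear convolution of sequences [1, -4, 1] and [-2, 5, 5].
y[0] = 1×-2 = -2; y[1] = 1×5 + -4×-2 = 13; y[2] = 1×5 + -4×5 + 1×-2 = -17; y[3] = -4×5 + 1×5 = -15; y[4] = 1×5 = 5

[-2, 13, -17, -15, 5]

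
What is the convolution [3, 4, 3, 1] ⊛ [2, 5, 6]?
y[0] = 3×2 = 6; y[1] = 3×5 + 4×2 = 23; y[2] = 3×6 + 4×5 + 3×2 = 44; y[3] = 4×6 + 3×5 + 1×2 = 41; y[4] = 3×6 + 1×5 = 23; y[5] = 1×6 = 6

[6, 23, 44, 41, 23, 6]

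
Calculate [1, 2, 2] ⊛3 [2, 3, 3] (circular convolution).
Use y[k] = Σ_j x[j]·h[(k-j) mod 3]. y[0] = 1×2 + 2×3 + 2×3 = 14; y[1] = 1×3 + 2×2 + 2×3 = 13; y[2] = 1×3 + 2×3 + 2×2 = 13. Result: [14, 13, 13]

[14, 13, 13]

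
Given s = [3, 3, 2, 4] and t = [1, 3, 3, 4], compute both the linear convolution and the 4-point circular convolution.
Linear: y_lin[0] = 3×1 = 3; y_lin[1] = 3×3 + 3×1 = 12; y_lin[2] = 3×3 + 3×3 + 2×1 = 20; y_lin[3] = 3×4 + 3×3 + 2×3 + 4×1 = 31; y_lin[4] = 3×4 + 2×3 + 4×3 = 30; y_lin[5] = 2×4 + 4×3 = 20; y_lin[6] = 4×4 = 16 → [3, 12, 20, 31, 30, 20, 16]. Circular (length 4): y[0] = 3×1 + 3×4 + 2×3 + 4×3 = 33; y[1] = 3×3 + 3×1 + 2×4 + 4×3 = 32; y[2] = 3×3 + 3×3 + 2×1 + 4×4 = 36; y[3] = 3×4 + 3×3 + 2×3 + 4×1 = 31 → [33, 32, 36, 31]

Linear: [3, 12, 20, 31, 30, 20, 16], Circular: [33, 32, 36, 31]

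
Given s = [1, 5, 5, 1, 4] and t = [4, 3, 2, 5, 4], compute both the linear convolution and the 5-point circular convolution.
Linear: y_lin[0] = 1×4 = 4; y_lin[1] = 1×3 + 5×4 = 23; y_lin[2] = 1×2 + 5×3 + 5×4 = 37; y_lin[3] = 1×5 + 5×2 + 5×3 + 1×4 = 34; y_lin[4] = 1×4 + 5×5 + 5×2 + 1×3 + 4×4 = 58; y_lin[5] = 5×4 + 5×5 + 1×2 + 4×3 = 59; y_lin[6] = 5×4 + 1×5 + 4×2 = 33; y_lin[7] = 1×4 + 4×5 = 24; y_lin[8] = 4×4 = 16 → [4, 23, 37, 34, 58, 59, 33, 24, 16]. Circular (length 5): y[0] = 1×4 + 5×4 + 5×5 + 1×2 + 4×3 = 63; y[1] = 1×3 + 5×4 + 5×4 + 1×5 + 4×2 = 56; y[2] = 1×2 + 5×3 + 5×4 + 1×4 + 4×5 = 61; y[3] = 1×5 + 5×2 + 5×3 + 1×4 + 4×4 = 50; y[4] = 1×4 + 5×5 + 5×2 + 1×3 + 4×4 = 58 → [63, 56, 61, 50, 58]

Linear: [4, 23, 37, 34, 58, 59, 33, 24, 16], Circular: [63, 56, 61, 50, 58]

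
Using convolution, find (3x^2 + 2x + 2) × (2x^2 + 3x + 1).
Ascending coefficients: a = [2, 2, 3], b = [1, 3, 2]. c[0] = 2×1 = 2; c[1] = 2×3 + 2×1 = 8; c[2] = 2×2 + 2×3 + 3×1 = 13; c[3] = 2×2 + 3×3 = 13; c[4] = 3×2 = 6. Result coefficients: [2, 8, 13, 13, 6] → 6x^4 + 13x^3 + 13x^2 + 8x + 2

6x^4 + 13x^3 + 13x^2 + 8x + 2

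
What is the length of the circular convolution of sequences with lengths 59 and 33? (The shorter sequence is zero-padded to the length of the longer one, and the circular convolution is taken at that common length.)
Circular convolution (zero-padding the shorter input) has length max(m, n) = max(59, 33) = 59

59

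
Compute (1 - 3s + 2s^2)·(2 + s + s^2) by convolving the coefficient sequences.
Ascending coefficients: a = [1, -3, 2], b = [2, 1, 1]. c[0] = 1×2 = 2; c[1] = 1×1 + -3×2 = -5; c[2] = 1×1 + -3×1 + 2×2 = 2; c[3] = -3×1 + 2×1 = -1; c[4] = 2×1 = 2. Result coefficients: [2, -5, 2, -1, 2] → 2 - 5s + 2s^2 - s^3 + 2s^4

2 - 5s + 2s^2 - s^3 + 2s^4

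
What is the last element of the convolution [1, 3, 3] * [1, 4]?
Use y[k] = Σ_i a[i]·b[k-i] at k=3. y[3] = 3×4 = 12

12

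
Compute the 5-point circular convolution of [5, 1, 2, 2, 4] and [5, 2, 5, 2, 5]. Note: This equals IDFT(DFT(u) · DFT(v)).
Either evaluate y[k] = Σ_j u[j]·v[(k-j) mod 5] directly, or use IDFT(DFT(u) · DFT(v)). y[0] = 5×5 + 1×5 + 2×2 + 2×5 + 4×2 = 52; y[1] = 5×2 + 1×5 + 2×5 + 2×2 + 4×5 = 49; y[2] = 5×5 + 1×2 + 2×5 + 2×5 + 4×2 = 55; y[3] = 5×2 + 1×5 + 2×2 + 2×5 + 4×5 = 49; y[4] = 5×5 + 1×2 + 2×5 + 2×2 + 4×5 = 61. Result: [52, 49, 55, 49, 61]

[52, 49, 55, 49, 61]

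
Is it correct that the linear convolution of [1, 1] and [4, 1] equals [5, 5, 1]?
Recompute linear convolution of [1, 1] and [4, 1]: y[0] = 1×4 = 4; y[1] = 1×1 + 1×4 = 5; y[2] = 1×1 = 1 → [4, 5, 1]. Compare to given [5, 5, 1]: they differ at index 0: given 5, correct 4, so answer: No

No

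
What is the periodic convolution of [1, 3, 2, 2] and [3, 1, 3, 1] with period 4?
Use y[k] = Σ_j f[j]·g[(k-j) mod 4]. y[0] = 1×3 + 3×1 + 2×3 + 2×1 = 14; y[1] = 1×1 + 3×3 + 2×1 + 2×3 = 18; y[2] = 1×3 + 3×1 + 2×3 + 2×1 = 14; y[3] = 1×1 + 3×3 + 2×1 + 2×3 = 18. Result: [14, 18, 14, 18]

[14, 18, 14, 18]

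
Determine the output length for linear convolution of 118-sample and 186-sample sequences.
Linear/full convolution length: m + n - 1 = 118 + 186 - 1 = 303

303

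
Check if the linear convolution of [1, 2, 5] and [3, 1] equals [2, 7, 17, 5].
Recompute linear convolution of [1, 2, 5] and [3, 1]: y[0] = 1×3 = 3; y[1] = 1×1 + 2×3 = 7; y[2] = 2×1 + 5×3 = 17; y[3] = 5×1 = 5 → [3, 7, 17, 5]. Compare to given [2, 7, 17, 5]: they differ at index 0: given 2, correct 3, so answer: No

No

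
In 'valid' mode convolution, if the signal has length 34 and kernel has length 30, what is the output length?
'Valid' mode counts only positions where the kernel fully overlaps the signal: m - n + 1 = 34 - 30 + 1 = 5

5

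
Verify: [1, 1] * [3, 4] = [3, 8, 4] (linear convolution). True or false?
Recompute linear convolution of [1, 1] and [3, 4]: y[0] = 1×3 = 3; y[1] = 1×4 + 1×3 = 7; y[2] = 1×4 = 4 → [3, 7, 4]. Compare to given [3, 8, 4]: they differ at index 1: given 8, correct 7, so answer: No

No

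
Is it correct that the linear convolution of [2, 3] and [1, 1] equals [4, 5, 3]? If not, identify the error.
Recompute linear convolution of [2, 3] and [1, 1]: y[0] = 2×1 = 2; y[1] = 2×1 + 3×1 = 5; y[2] = 3×1 = 3 → [2, 5, 3]. Compare to given [4, 5, 3]: they differ at index 0: given 4, correct 2, so answer: No

No. Error at index 0: given 4, correct 2.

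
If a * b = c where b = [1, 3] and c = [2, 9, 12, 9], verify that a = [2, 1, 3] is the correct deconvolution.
Forward-compute [2, 1, 3] * [1, 3]: c[0] = 2×1 = 2; c[1] = 2×3 + 1×1 = 7; c[2] = 1×3 + 3×1 = 6; c[3] = 3×3 = 9 → [2, 7, 6, 9]. Does not match given c = [2, 9, 12, 9].

Not verified. [2, 1, 3] * [1, 3] = [2, 7, 6, 9], which differs from [2, 9, 12, 9] at index 1.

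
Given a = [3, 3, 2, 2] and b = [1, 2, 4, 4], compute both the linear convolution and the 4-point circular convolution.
Linear: y_lin[0] = 3×1 = 3; y_lin[1] = 3×2 + 3×1 = 9; y_lin[2] = 3×4 + 3×2 + 2×1 = 20; y_lin[3] = 3×4 + 3×4 + 2×2 + 2×1 = 30; y_lin[4] = 3×4 + 2×4 + 2×2 = 24; y_lin[5] = 2×4 + 2×4 = 16; y_lin[6] = 2×4 = 8 → [3, 9, 20, 30, 24, 16, 8]. Circular (length 4): y[0] = 3×1 + 3×4 + 2×4 + 2×2 = 27; y[1] = 3×2 + 3×1 + 2×4 + 2×4 = 25; y[2] = 3×4 + 3×2 + 2×1 + 2×4 = 28; y[3] = 3×4 + 3×4 + 2×2 + 2×1 = 30 → [27, 25, 28, 30]

Linear: [3, 9, 20, 30, 24, 16, 8], Circular: [27, 25, 28, 30]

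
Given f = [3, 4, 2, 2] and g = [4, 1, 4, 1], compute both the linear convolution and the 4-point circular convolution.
Linear: y_lin[0] = 3×4 = 12; y_lin[1] = 3×1 + 4×4 = 19; y_lin[2] = 3×4 + 4×1 + 2×4 = 24; y_lin[3] = 3×1 + 4×4 + 2×1 + 2×4 = 29; y_lin[4] = 4×1 + 2×4 + 2×1 = 14; y_lin[5] = 2×1 + 2×4 = 10; y_lin[6] = 2×1 = 2 → [12, 19, 24, 29, 14, 10, 2]. Circular (length 4): y[0] = 3×4 + 4×1 + 2×4 + 2×1 = 26; y[1] = 3×1 + 4×4 + 2×1 + 2×4 = 29; y[2] = 3×4 + 4×1 + 2×4 + 2×1 = 26; y[3] = 3×1 + 4×4 + 2×1 + 2×4 = 29 → [26, 29, 26, 29]

Linear: [12, 19, 24, 29, 14, 10, 2], Circular: [26, 29, 26, 29]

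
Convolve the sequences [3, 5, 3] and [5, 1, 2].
y[0] = 3×5 = 15; y[1] = 3×1 + 5×5 = 28; y[2] = 3×2 + 5×1 + 3×5 = 26; y[3] = 5×2 + 3×1 = 13; y[4] = 3×2 = 6

[15, 28, 26, 13, 6]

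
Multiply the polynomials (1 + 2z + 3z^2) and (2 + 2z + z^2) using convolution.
Ascending coefficients: a = [1, 2, 3], b = [2, 2, 1]. c[0] = 1×2 = 2; c[1] = 1×2 + 2×2 = 6; c[2] = 1×1 + 2×2 + 3×2 = 11; c[3] = 2×1 + 3×2 = 8; c[4] = 3×1 = 3. Result coefficients: [2, 6, 11, 8, 3] → 2 + 6z + 11z^2 + 8z^3 + 3z^4

2 + 6z + 11z^2 + 8z^3 + 3z^4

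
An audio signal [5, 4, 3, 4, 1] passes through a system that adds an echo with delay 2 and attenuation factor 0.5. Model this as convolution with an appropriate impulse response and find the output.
Direct-path + delayed-attenuated-path model → impulse response h = [1, 0, 0.5] (1 at lag 0, 0.5 at lag 2). Output y[n] = x[n] + 0.5·x[n - 2] (with x[n] = 0 outside 0..4): y[0] = 5 + 0.5×0 = 5; y[1] = 4 + 0.5×0 = 4; y[2] = 3 + 0.5×5 = 5.5; y[3] = 4 + 0.5×4 = 6.0; y[4] = 1 + 0.5×3 = 2.5; y[5] = 0 + 0.5×4 = 2.0; y[6] = 0 + 0.5×1 = 0.5. So y = [5, 4, 5.5, 6.0, 2.5, 2.0, 0.5]

[5, 4, 5.5, 6.0, 2.5, 2.0, 0.5]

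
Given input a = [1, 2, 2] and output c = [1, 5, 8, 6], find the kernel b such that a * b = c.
Output length 4 = len(a) + len(b) - 1 ⇒ len(b) = 2. Solve b forward using b[k] = (c[k] - Σ_{i≥1} a[i]·b[k-i]) / a[0]: b[0] = c[0] / a[0] = 1 / 1 = 1; b[1] = (c[1] - 2×1) / a[0] = (5 - 2×1) / 1 = 3. So b = [1, 3]. Forward-check [1, 2, 2] * [1, 3]: c[0] = 1×1 = 1; c[1] = 1×3 + 2×1 = 5; c[2] = 2×3 + 2×1 = 8; c[3] = 2×3 = 6 → [1, 5, 8, 6] ✓

[1, 3]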